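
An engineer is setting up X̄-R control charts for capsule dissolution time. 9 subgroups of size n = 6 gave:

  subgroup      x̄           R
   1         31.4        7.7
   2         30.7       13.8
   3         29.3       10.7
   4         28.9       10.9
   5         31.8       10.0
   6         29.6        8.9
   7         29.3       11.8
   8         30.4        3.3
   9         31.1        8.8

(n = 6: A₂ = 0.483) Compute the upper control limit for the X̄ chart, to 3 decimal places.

34.888

X̄̄ = (31.4 + 30.7 + 29.3 + 28.9 + 31.8 + 29.6 + 29.3 + 30.4 + 31.1) / 9 = 272.5000 / 9 = 30.2778
R̄ = (7.7 + 13.8 + 10.7 + 10.9 + 10.0 + 8.9 + 11.8 + 3.3 + 8.8) / 9 = 85.9000 / 9 = 9.5444
UCL = X̄̄ + A₂·R̄ = 30.2778 + 0.483 × 9.5444 = 34.8877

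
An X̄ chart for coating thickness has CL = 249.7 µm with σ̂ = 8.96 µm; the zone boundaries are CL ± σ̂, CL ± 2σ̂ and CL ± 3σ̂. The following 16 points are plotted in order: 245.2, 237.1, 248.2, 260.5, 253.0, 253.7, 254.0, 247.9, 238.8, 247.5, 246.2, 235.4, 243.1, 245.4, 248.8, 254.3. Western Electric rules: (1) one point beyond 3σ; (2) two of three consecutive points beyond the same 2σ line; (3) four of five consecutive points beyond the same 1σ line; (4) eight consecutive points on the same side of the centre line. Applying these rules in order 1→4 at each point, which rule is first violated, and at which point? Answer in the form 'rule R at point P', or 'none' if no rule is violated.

Zone of each point (C = within 1σ̂, B = 1σ̂–2σ̂, A = 2σ̂–3σ̂, * = beyond 3σ̂; sign = side of CL): 1:-C, 2:-B, 3:-C, 4:+B, 5:+C, 6:+C, 7:+C, 8:-C, 9:-B, 10:-C, 11:-C, 12:-B, 13:-C, 14:-C, 15:-C, 16:+C
Rule 4 (eight consecutive points on the same side of the centre line) is satisfied at point 15.

rule 4 at point 15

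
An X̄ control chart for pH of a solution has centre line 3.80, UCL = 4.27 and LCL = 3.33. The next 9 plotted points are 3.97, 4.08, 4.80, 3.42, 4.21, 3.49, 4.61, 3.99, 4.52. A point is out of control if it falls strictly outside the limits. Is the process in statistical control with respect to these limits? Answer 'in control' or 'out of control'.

out of control

Compare each point to [3.33, 4.27]: sample 3 = 4.80 > UCL; sample 7 = 4.61 > UCL; sample 9 = 4.52 > UCL.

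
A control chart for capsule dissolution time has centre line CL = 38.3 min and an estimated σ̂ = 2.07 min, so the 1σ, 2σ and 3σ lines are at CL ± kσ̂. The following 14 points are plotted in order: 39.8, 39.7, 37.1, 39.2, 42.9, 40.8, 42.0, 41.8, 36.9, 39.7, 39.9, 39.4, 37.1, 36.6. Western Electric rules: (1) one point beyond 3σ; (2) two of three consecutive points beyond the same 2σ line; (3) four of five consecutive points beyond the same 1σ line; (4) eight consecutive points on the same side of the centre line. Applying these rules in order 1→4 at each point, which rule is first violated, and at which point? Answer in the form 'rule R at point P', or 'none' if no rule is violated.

rule 3 at point 8

Zone of each point (C = within 1σ̂, B = 1σ̂–2σ̂, A = 2σ̂–3σ̂, * = beyond 3σ̂; sign = side of CL): 1:+C, 2:+C, 3:-C, 4:+C, 5:+A, 6:+B, 7:+B, 8:+B, 9:-C, 10:+C, 11:+C, 12:+C, 13:-C, 14:-C
Rule 3 (four of five consecutive points beyond the same 1σ limit) is satisfied at point 8.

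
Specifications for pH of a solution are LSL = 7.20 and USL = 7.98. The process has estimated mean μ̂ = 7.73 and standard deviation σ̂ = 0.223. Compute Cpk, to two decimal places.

0.37

Cpu = (USL − μ̂) / (3σ̂) = (7.98 − 7.73) / (3 × 0.223) = 0.3737; Cpl = (μ̂ − LSL) / (3σ̂) = (7.73 − 7.20) / (3 × 0.223) = 0.7922; Cpk = min(Cpu, Cpl) = 0.3737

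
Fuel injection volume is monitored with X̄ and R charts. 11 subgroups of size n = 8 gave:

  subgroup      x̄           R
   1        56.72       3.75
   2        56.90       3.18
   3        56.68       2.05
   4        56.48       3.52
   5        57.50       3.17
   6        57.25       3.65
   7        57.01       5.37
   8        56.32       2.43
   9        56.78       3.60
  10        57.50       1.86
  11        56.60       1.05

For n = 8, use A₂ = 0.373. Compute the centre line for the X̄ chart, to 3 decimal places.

56.885

X̄̄ = (56.72 + 56.90 + 56.68 + 56.48 + 57.50 + 57.25 + 57.01 + 56.32 + 56.78 + 57.50 + 56.60) / 11 = 625.7400 / 11 = 56.8855
CL = X̄̄ = 56.8855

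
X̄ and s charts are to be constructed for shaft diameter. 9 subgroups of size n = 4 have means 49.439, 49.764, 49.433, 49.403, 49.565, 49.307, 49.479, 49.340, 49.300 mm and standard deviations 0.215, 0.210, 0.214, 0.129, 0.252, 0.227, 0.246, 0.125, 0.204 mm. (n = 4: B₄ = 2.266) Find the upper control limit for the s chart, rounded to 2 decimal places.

0.46

s̄ = (0.215 + 0.210 + 0.214 + 0.129 + 0.252 + 0.227 + 0.246 + 0.125 + 0.204) / 9 = 0.2024
UCL_s = B₄·s̄ = 2.266 × 0.2024 = 0.4587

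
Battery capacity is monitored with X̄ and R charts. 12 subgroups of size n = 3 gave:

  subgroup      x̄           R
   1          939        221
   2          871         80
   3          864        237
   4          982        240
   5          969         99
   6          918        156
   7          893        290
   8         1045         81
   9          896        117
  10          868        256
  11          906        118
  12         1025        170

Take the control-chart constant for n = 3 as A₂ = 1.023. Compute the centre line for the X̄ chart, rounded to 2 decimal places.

931.33

X̄̄ = (939 + 871 + 864 + 982 + 969 + 918 + 893 + 1045 + 896 + 868 + 906 + 1025) / 12 = 11176.0000 / 12 = 931.3333
CL = X̄̄ = 931.3333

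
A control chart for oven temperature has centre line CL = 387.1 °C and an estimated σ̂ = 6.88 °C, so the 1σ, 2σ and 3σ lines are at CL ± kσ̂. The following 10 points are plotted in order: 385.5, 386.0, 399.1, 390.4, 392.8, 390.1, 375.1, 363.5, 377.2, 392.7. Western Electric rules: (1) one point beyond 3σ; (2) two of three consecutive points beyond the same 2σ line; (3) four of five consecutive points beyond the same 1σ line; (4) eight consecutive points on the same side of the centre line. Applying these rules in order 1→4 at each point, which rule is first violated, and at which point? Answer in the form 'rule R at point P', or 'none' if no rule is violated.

rule 1 at point 8

Zone of each point (C = within 1σ̂, B = 1σ̂–2σ̂, A = 2σ̂–3σ̂, * = beyond 3σ̂; sign = side of CL): 1:-C, 2:-C, 3:+B, 4:+C, 5:+C, 6:+C, 7:-B, 8:-*, 9:-B, 10:+C
Rule 1 (one point beyond the 3σ limits) is satisfied at point 8.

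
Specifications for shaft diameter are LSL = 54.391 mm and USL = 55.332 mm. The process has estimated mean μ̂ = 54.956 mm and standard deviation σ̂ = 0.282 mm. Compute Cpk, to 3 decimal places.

0.444

Cpu = (USL − μ̂) / (3σ̂) = (55.332 − 54.956) / (3 × 0.282) = 0.4444; Cpl = (μ̂ − LSL) / (3σ̂) = (54.956 − 54.391) / (3 × 0.282) = 0.6678; Cpk = min(Cpu, Cpl) = 0.4444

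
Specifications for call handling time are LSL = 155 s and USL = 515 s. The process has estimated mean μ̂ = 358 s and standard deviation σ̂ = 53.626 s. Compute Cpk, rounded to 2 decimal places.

Cpu = (USL − μ̂) / (3σ̂) = (515 − 358) / (3 × 53.626) = 0.9759; Cpl = (μ̂ − LSL) / (3σ̂) = (358 − 155) / (3 × 53.626) = 1.2618; Cpk = min(Cpu, Cpl) = 0.9759

0.98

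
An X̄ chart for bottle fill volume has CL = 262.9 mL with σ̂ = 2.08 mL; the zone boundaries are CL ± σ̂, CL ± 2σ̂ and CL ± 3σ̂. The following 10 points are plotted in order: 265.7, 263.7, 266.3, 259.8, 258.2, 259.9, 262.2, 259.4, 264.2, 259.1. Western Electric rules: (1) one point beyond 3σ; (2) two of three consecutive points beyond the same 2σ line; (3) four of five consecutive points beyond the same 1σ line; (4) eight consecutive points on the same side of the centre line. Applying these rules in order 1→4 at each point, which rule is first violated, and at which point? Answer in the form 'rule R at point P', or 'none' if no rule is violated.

Zone of each point (C = within 1σ̂, B = 1σ̂–2σ̂, A = 2σ̂–3σ̂, * = beyond 3σ̂; sign = side of CL): 1:+B, 2:+C, 3:+B, 4:-B, 5:-A, 6:-B, 7:-C, 8:-B, 9:+C, 10:-B
Rule 3 (four of five consecutive points beyond the same 1σ limit) is satisfied at point 8.

rule 3 at point 8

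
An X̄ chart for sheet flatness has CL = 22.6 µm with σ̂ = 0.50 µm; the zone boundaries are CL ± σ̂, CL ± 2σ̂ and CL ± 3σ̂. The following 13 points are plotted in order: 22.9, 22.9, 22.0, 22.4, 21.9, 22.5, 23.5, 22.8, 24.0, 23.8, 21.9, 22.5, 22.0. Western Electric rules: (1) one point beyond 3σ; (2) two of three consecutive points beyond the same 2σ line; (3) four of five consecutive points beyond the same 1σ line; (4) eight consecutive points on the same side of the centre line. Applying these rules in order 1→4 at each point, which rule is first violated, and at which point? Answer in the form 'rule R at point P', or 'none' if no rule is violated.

Zone of each point (C = within 1σ̂, B = 1σ̂–2σ̂, A = 2σ̂–3σ̂, * = beyond 3σ̂; sign = side of CL): 1:+C, 2:+C, 3:-B, 4:-C, 5:-B, 6:-C, 7:+B, 8:+C, 9:+A, 10:+A, 11:-B, 12:-C, 13:-B
Rule 2 (two of three consecutive points beyond the same 2σ limit) is satisfied at point 10.

rule 2 at point 10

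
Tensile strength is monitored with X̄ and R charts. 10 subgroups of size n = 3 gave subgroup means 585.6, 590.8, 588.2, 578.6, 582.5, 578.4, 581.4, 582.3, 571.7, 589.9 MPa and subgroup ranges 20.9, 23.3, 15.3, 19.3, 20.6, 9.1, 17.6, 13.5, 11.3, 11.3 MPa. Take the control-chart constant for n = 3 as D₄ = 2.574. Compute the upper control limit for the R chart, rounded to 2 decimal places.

41.75

R̄ = (20.9 + 23.3 + 15.3 + 19.3 + 20.6 + 9.1 + 17.6 + 13.5 + 11.3 + 11.3) / 10 = 162.2000 / 10 = 16.2200
UCL_R = D₄·R̄ = 2.574 × 16.2200 = 41.7503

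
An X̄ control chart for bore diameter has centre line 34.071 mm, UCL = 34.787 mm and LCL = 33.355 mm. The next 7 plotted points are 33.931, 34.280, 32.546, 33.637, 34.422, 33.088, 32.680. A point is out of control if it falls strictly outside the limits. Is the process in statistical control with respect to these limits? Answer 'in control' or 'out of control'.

Compare each point to [33.355, 34.787]: sample 3 = 32.546 < LCL; sample 6 = 33.088 < LCL; sample 7 = 32.680 < LCL.

out of control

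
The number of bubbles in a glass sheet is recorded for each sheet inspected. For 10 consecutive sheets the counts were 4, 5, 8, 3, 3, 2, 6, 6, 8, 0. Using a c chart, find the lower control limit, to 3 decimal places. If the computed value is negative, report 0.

c̄ = (4 + 5 + 8 + 3 + 3 + 2 + 6 + 6 + 8 + 0) / 10 = 45 / 10 = 4.5000
LCL = c̄ − 3√c̄ = 4.5000 − 3 × 2.1213 = -1.8640 → 0 (cannot be negative)

0.000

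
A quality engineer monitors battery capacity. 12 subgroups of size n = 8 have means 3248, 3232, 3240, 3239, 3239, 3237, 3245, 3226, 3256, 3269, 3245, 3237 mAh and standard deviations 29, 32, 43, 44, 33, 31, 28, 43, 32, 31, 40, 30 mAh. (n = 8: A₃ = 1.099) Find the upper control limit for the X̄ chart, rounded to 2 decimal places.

X̄̄ = (3248 + 3232 + 3240 + 3239 + 3239 + 3237 + 3245 + 3226 + 3256 + 3269 + 3245 + 3237) / 12 = 3242.7500
s̄ = (29 + 32 + 43 + 44 + 33 + 31 + 28 + 43 + 32 + 31 + 40 + 30) / 12 = 34.6667
UCL = X̄̄ + A₃·s̄ = 3242.7500 + 1.099 × 34.6667 = 3280.8487

3280.85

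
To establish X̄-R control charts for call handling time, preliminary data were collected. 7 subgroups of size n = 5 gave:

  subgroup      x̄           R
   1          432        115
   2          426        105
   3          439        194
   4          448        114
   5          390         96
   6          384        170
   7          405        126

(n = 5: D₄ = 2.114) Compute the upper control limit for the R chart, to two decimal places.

277.84

R̄ = (115 + 105 + 194 + 114 + 96 + 170 + 126) / 7 = 920.0000 / 7 = 131.4286
UCL_R = D₄·R̄ = 2.114 × 131.4286 = 277.8400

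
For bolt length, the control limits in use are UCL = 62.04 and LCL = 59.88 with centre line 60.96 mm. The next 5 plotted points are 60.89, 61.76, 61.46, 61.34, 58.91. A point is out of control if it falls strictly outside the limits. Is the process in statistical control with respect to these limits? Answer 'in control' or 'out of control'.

out of control

Compare each point to [59.88, 62.04]: sample 5 = 58.91 < LCL.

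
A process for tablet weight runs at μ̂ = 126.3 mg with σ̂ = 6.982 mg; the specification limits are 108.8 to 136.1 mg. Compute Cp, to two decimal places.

0.65

Cp = (USL − LSL) / (6σ̂) = (136.1 − 108.8) / (6 × 6.982) = 27.3000 / 41.8920 = 0.6517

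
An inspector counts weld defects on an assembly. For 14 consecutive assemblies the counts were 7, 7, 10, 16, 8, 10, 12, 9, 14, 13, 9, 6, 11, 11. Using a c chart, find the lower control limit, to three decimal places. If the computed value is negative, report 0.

c̄ = (7 + 7 + 10 + 16 + 8 + 10 + 12 + 9 + 14 + 13 + 9 + 6 + 11 + 11) / 14 = 143 / 14 = 10.2143
LCL = c̄ − 3√c̄ = 10.2143 − 3 × 3.1960 = 0.6263

0.626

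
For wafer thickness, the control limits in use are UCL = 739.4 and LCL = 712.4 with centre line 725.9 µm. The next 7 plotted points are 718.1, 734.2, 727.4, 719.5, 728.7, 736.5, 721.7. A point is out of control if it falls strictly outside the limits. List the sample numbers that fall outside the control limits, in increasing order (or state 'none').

none

All 7 points lie within [712.4, 739.4].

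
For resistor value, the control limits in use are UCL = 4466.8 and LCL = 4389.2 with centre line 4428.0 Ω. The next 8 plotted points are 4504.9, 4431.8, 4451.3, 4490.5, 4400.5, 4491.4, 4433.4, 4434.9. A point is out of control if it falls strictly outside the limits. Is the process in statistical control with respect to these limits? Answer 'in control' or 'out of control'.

Compare each point to [4389.2, 4466.8]: sample 1 = 4504.9 > UCL; sample 4 = 4490.5 > UCL; sample 6 = 4491.4 > UCL.

out of control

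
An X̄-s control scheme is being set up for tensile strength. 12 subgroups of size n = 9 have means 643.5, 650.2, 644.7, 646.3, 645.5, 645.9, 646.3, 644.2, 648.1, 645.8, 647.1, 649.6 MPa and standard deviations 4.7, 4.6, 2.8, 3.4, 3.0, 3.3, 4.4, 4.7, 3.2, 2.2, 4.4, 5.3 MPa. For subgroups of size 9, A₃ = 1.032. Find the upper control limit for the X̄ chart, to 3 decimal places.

X̄̄ = (643.5 + 650.2 + 644.7 + 646.3 + 645.5 + 645.9 + 646.3 + 644.2 + 648.1 + 645.8 + 647.1 + 649.6) / 12 = 646.4333
s̄ = (4.7 + 4.6 + 2.8 + 3.4 + 3.0 + 3.3 + 4.4 + 4.7 + 3.2 + 2.2 + 4.4 + 5.3) / 12 = 3.8333
UCL = X̄̄ + A₃·s̄ = 646.4333 + 1.032 × 3.8333 = 650.3893

650.389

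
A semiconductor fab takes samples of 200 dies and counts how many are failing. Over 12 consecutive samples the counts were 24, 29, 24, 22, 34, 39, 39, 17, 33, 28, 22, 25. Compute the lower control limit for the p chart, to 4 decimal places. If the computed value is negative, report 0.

p̄ = Σdᵢ / (k·n) = 336 / (12 × 200) = 0.14000
LCL = p̄ − 3·√(p̄(1−p̄)/n) = 0.14000 − 3 × 0.02454 = 0.06639

0.0664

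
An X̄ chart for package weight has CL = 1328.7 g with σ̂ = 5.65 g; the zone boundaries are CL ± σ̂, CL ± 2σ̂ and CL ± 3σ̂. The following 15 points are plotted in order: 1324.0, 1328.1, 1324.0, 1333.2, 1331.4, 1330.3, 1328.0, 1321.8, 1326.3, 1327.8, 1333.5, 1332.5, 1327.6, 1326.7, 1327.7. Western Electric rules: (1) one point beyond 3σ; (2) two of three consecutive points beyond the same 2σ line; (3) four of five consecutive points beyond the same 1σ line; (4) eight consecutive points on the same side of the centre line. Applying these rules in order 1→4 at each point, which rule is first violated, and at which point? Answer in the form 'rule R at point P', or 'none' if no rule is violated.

none

Zone of each point (C = within 1σ̂, B = 1σ̂–2σ̂, A = 2σ̂–3σ̂, * = beyond 3σ̂; sign = side of CL): 1:-C, 2:-C, 3:-C, 4:+C, 5:+C, 6:+C, 7:-C, 8:-B, 9:-C, 10:-C, 11:+C, 12:+C, 13:-C, 14:-C, 15:-C
No rule fires across all 15 points.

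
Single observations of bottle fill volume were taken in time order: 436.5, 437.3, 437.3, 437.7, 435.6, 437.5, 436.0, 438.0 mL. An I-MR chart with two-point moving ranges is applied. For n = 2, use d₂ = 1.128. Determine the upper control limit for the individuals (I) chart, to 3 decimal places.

X̄ = (436.5 + 437.3 + 437.3 + 437.7 + 435.6 + 437.5 + 436.0 + 438.0) / 8 = 436.9875
Moving ranges: 0.8, 0.0, 0.4, 2.1, 1.9, 1.5, 2.0; M̄R̄ = 8.7000 / 7 = 1.2429
UCL = X̄ + 3·M̄R̄/d₂ = 436.9875 + 3 × 1.2429 / 1.128 = 440.2930

440.293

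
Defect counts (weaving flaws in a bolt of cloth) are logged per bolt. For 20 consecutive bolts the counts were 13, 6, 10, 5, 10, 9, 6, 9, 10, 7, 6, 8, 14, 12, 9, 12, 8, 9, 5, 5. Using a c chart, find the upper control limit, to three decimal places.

c̄ = (13 + 6 + 10 + 5 + 10 + 9 + 6 + 9 + 10 + 7 + 6 + 8 + 14 + 12 + 9 + 12 + 8 + 9 + 5 + 5) / 20 = 173 / 20 = 8.6500
UCL = c̄ + 3√c̄ = 8.6500 + 3 × √8.6500 = 8.6500 + 3 × 2.9411 = 17.4733

17.473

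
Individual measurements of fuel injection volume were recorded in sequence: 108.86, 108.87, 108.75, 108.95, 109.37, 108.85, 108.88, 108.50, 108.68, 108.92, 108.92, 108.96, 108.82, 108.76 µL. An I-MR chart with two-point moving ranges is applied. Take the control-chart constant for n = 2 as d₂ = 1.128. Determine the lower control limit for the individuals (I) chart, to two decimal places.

X̄ = (108.86 + 108.87 + 108.75 + 108.95 + 109.37 + 108.85 + 108.88 + 108.50 + 108.68 + 108.92 + 108.92 + 108.96 + 108.82 + 108.76) / 14 = 108.8636
Moving ranges: 0.01, 0.12, 0.20, 0.42, 0.52, 0.03, 0.38, 0.18, 0.24, 0.00, 0.04, 0.14, 0.06; M̄R̄ = 2.3400 / 13 = 0.1800
LCL = X̄ − 3·M̄R̄/d₂ = 108.8636 − 3 × 0.1800 / 1.128 = 108.3848

108.38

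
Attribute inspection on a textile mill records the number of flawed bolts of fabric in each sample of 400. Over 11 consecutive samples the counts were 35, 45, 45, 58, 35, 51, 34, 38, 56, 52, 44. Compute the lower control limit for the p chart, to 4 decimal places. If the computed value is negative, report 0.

p̄ = Σdᵢ / (k·n) = 493 / (11 × 400) = 0.11205
LCL = p̄ − 3·√(p̄(1−p̄)/n) = 0.11205 − 3 × 0.01577 = 0.06473

0.0647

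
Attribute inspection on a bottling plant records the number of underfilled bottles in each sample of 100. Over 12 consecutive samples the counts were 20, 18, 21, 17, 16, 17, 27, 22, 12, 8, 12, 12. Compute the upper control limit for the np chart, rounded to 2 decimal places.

28.06

p̄ = Σdᵢ / (k·n) = 202 / (12 × 100) = 0.16833
UCL = np̄ + 3·√(np̄(1−p̄)) = 16.8333 + 3 × √(16.8333×0.83167) = 16.8333 + 3 × 3.7416 = 28.0582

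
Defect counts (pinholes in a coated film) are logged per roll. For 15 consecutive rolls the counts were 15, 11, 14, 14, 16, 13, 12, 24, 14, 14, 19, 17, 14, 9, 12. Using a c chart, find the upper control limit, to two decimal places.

c̄ = (15 + 11 + 14 + 14 + 16 + 13 + 12 + 24 + 14 + 14 + 19 + 17 + 14 + 9 + 12) / 15 = 218 / 15 = 14.5333
UCL = c̄ + 3√c̄ = 14.5333 + 3 × √14.5333 = 14.5333 + 3 × 3.8123 = 25.9701

25.97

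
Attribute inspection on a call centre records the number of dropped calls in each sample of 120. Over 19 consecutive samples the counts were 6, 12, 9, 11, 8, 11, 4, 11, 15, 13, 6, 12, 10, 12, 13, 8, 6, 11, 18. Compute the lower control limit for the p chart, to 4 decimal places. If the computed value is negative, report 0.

0.0092

p̄ = Σdᵢ / (k·n) = 196 / (19 × 120) = 0.08596
LCL = p̄ − 3·√(p̄(1−p̄)/n) = 0.08596 − 3 × 0.02559 = 0.00920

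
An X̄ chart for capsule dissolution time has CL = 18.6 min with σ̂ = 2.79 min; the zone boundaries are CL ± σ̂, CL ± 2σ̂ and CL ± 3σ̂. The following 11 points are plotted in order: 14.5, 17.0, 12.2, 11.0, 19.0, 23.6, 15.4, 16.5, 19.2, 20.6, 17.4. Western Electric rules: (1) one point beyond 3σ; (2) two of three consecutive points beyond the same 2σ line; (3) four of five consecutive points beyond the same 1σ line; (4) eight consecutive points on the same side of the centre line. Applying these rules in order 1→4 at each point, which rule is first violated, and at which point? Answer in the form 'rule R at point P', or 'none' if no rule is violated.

rule 2 at point 4

Zone of each point (C = within 1σ̂, B = 1σ̂–2σ̂, A = 2σ̂–3σ̂, * = beyond 3σ̂; sign = side of CL): 1:-B, 2:-C, 3:-A, 4:-A, 5:+C, 6:+B, 7:-B, 8:-C, 9:+C, 10:+C, 11:-C
Rule 2 (two of three consecutive points beyond the same 2σ limit) is satisfied at point 4.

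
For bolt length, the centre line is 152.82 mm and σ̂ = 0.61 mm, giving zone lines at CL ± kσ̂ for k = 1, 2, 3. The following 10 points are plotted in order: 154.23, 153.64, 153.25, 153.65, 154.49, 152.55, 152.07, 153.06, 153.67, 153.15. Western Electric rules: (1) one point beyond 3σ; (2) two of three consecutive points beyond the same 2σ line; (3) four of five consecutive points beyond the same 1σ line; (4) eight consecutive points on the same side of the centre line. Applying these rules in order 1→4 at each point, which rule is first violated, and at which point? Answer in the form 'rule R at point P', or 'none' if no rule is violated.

Zone of each point (C = within 1σ̂, B = 1σ̂–2σ̂, A = 2σ̂–3σ̂, * = beyond 3σ̂; sign = side of CL): 1:+A, 2:+B, 3:+C, 4:+B, 5:+A, 6:-C, 7:-B, 8:+C, 9:+B, 10:+C
Rule 3 (four of five consecutive points beyond the same 1σ limit) is satisfied at point 5.

rule 3 at point 5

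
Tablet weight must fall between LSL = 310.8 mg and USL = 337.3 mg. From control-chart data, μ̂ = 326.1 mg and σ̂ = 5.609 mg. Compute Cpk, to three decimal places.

0.666

Cpu = (USL − μ̂) / (3σ̂) = (337.3 − 326.1) / (3 × 5.609) = 0.6656; Cpl = (μ̂ − LSL) / (3σ̂) = (326.1 − 310.8) / (3 × 5.609) = 0.9093; Cpk = min(Cpu, Cpl) = 0.6656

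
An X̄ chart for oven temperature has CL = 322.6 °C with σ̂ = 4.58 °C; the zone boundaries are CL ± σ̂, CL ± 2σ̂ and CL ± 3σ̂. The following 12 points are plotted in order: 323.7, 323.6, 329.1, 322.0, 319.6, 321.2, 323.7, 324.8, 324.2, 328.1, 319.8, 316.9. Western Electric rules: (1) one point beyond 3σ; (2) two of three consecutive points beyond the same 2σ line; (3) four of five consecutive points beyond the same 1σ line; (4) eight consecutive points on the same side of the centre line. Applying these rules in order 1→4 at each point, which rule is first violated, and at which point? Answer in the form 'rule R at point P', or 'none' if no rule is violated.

Zone of each point (C = within 1σ̂, B = 1σ̂–2σ̂, A = 2σ̂–3σ̂, * = beyond 3σ̂; sign = side of CL): 1:+C, 2:+C, 3:+B, 4:-C, 5:-C, 6:-C, 7:+C, 8:+C, 9:+C, 10:+B, 11:-C, 12:-B
No rule fires across all 12 points.

none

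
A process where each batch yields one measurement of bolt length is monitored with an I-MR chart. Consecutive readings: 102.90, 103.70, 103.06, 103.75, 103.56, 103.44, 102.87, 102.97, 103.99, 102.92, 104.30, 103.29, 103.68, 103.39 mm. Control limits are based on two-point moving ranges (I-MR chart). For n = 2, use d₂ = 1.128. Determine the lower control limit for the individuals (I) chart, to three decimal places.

101.724

X̄ = (102.90 + 103.70 + 103.06 + 103.75 + 103.56 + 103.44 + 102.87 + 102.97 + 103.99 + 102.92 + 104.30 + 103.29 + 103.68 + 103.39) / 14 = 103.4157
Moving ranges: 0.80, 0.64, 0.69, 0.19, 0.12, 0.57, 0.10, 1.02, 1.07, 1.38, 1.01, 0.39, 0.29; M̄R̄ = 8.2700 / 13 = 0.6362
LCL = X̄ − 3·M̄R̄/d₂ = 103.4157 − 3 × 0.6362 / 1.128 = 101.7238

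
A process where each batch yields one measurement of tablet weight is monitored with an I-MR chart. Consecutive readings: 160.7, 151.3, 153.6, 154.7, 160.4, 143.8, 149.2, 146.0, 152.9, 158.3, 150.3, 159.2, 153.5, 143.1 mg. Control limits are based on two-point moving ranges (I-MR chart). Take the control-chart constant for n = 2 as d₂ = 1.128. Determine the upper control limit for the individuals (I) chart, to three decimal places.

170.851

X̄ = (160.7 + 151.3 + 153.6 + 154.7 + 160.4 + 143.8 + 149.2 + 146.0 + 152.9 + 158.3 + 150.3 + 159.2 + 153.5 + 143.1) / 14 = 152.6429
Moving ranges: 9.4, 2.3, 1.1, 5.7, 16.6, 5.4, 3.2, 6.9, 5.4, 8.0, 8.9, 5.7, 10.4; M̄R̄ = 89.0000 / 13 = 6.8462
UCL = X̄ + 3·M̄R̄/d₂ = 152.6429 + 3 × 6.8462 / 1.128 = 170.8507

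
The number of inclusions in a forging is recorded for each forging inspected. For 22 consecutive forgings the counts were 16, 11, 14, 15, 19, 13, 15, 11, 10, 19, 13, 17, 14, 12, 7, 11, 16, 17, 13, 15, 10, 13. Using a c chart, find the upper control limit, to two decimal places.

c̄ = (16 + 11 + 14 + 15 + 19 + 13 + 15 + 11 + 10 + 19 + 13 + 17 + 14 + 12 + 7 + 11 + 16 + 17 + 13 + 15 + 10 + 13) / 22 = 301 / 22 = 13.6818
UCL = c̄ + 3√c̄ = 13.6818 + 3 × √13.6818 = 13.6818 + 3 × 3.6989 = 24.7785

24.78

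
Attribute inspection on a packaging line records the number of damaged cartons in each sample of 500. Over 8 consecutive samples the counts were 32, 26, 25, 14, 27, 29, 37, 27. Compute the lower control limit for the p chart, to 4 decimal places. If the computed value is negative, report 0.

p̄ = Σdᵢ / (k·n) = 217 / (8 × 500) = 0.05425
LCL = p̄ − 3·√(p̄(1−p̄)/n) = 0.05425 − 3 × 0.01013 = 0.02386

0.0239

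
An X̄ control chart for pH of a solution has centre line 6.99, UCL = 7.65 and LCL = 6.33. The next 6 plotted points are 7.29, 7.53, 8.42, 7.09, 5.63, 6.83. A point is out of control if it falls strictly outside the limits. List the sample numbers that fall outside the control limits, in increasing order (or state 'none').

3, 5

Compare each point to [6.33, 7.65]: sample 3 = 8.42 > UCL; sample 5 = 5.63 < LCL.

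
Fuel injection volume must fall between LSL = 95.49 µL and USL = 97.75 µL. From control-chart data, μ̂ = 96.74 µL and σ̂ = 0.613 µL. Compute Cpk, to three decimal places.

Cpu = (USL − μ̂) / (3σ̂) = (97.75 − 96.74) / (3 × 0.613) = 0.5492; Cpl = (μ̂ − LSL) / (3σ̂) = (96.74 − 95.49) / (3 × 0.613) = 0.6797; Cpk = min(Cpu, Cpl) = 0.5492

0.549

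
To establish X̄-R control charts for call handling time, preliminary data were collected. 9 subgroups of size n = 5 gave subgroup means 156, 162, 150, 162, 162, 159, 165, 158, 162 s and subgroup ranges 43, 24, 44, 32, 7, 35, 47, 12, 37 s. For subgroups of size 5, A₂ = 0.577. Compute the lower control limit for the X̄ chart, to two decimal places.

141.54

X̄̄ = (156 + 162 + 150 + 162 + 162 + 159 + 165 + 158 + 162) / 9 = 1436.0000 / 9 = 159.5556
R̄ = (43 + 24 + 44 + 32 + 7 + 35 + 47 + 12 + 37) / 9 = 281.0000 / 9 = 31.2222
LCL = X̄̄ − A₂·R̄ = 159.5556 − 0.577 × 31.2222 = 141.5403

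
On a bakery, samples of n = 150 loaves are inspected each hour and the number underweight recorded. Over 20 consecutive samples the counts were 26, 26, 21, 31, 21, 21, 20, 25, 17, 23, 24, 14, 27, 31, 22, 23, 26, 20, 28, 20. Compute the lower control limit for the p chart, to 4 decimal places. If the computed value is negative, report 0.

0.0666

p̄ = Σdᵢ / (k·n) = 466 / (20 × 150) = 0.15533
LCL = p̄ − 3·√(p̄(1−p̄)/n) = 0.15533 − 3 × 0.02958 = 0.06661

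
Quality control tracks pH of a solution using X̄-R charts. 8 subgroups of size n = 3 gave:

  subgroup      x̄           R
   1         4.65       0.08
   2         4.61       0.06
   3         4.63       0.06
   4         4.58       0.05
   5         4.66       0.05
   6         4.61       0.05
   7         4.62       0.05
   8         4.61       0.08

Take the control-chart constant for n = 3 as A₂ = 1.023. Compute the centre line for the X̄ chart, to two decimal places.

4.62

X̄̄ = (4.65 + 4.61 + 4.63 + 4.58 + 4.66 + 4.61 + 4.62 + 4.61) / 8 = 36.9700 / 8 = 4.6212
CL = X̄̄ = 4.6212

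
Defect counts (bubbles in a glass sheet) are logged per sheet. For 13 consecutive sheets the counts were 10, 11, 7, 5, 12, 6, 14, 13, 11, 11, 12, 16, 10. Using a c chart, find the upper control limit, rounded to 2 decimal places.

20.39

c̄ = (10 + 11 + 7 + 5 + 12 + 6 + 14 + 13 + 11 + 11 + 12 + 16 + 10) / 13 = 138 / 13 = 10.6154
UCL = c̄ + 3√c̄ = 10.6154 + 3 × √10.6154 = 10.6154 + 3 × 3.2581 = 20.3898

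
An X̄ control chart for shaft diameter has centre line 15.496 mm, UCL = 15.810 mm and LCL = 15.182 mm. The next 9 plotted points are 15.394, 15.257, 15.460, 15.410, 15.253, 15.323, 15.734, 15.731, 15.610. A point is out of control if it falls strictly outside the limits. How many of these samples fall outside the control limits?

All 9 points lie within [15.182, 15.810].

0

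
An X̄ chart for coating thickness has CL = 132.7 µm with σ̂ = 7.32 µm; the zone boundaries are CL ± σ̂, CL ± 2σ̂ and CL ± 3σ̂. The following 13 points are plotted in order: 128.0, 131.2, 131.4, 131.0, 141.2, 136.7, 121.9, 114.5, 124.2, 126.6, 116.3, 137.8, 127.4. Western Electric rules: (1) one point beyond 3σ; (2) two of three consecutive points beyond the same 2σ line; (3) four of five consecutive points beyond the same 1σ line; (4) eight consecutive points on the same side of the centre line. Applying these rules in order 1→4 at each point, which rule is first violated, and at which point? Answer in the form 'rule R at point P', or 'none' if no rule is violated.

Zone of each point (C = within 1σ̂, B = 1σ̂–2σ̂, A = 2σ̂–3σ̂, * = beyond 3σ̂; sign = side of CL): 1:-C, 2:-C, 3:-C, 4:-C, 5:+B, 6:+C, 7:-B, 8:-A, 9:-B, 10:-C, 11:-A, 12:+C, 13:-C
Rule 3 (four of five consecutive points beyond the same 1σ limit) is satisfied at point 11.

rule 3 at point 11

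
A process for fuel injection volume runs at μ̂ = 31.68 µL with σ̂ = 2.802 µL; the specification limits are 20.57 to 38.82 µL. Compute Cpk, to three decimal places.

0.849

Cpu = (USL − μ̂) / (3σ̂) = (38.82 − 31.68) / (3 × 2.802) = 0.8494; Cpl = (μ̂ − LSL) / (3σ̂) = (31.68 − 20.57) / (3 × 2.802) = 1.3217; Cpk = min(Cpu, Cpl) = 0.8494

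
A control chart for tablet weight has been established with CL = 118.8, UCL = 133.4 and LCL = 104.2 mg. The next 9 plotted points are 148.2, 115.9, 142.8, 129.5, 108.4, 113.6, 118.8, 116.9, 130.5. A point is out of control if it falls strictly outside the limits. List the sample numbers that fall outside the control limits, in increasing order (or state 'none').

1, 3

Compare each point to [104.2, 133.4]: sample 1 = 148.2 > UCL; sample 3 = 142.8 > UCL.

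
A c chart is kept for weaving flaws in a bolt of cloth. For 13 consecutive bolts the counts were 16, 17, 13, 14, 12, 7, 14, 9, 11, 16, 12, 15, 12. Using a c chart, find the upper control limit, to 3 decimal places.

23.708

c̄ = (16 + 17 + 13 + 14 + 12 + 7 + 14 + 9 + 11 + 16 + 12 + 15 + 12) / 13 = 168 / 13 = 12.9231
UCL = c̄ + 3√c̄ = 12.9231 + 3 × √12.9231 = 12.9231 + 3 × 3.5949 = 23.7077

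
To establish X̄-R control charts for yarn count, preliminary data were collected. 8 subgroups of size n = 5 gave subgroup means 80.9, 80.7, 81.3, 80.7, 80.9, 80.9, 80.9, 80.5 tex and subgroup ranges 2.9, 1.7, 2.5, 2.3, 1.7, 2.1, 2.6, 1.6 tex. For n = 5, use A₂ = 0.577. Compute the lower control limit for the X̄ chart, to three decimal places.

X̄̄ = (80.9 + 80.7 + 81.3 + 80.7 + 80.9 + 80.9 + 80.9 + 80.5) / 8 = 646.8000 / 8 = 80.8500
R̄ = (2.9 + 1.7 + 2.5 + 2.3 + 1.7 + 2.1 + 2.6 + 1.6) / 8 = 17.4000 / 8 = 2.1750
LCL = X̄̄ − A₂·R̄ = 80.8500 − 0.577 × 2.1750 = 79.5950

79.595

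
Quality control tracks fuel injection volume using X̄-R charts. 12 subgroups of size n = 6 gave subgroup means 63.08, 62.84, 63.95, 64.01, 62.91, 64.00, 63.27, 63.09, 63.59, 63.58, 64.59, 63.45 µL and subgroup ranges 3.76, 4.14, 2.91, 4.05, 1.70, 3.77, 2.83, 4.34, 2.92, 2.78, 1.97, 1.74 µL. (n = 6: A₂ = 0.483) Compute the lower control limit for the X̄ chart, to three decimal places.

X̄̄ = (63.08 + 62.84 + 63.95 + 64.01 + 62.91 + 64.00 + 63.27 + 63.09 + 63.59 + 63.58 + 64.59 + 63.45) / 12 = 762.3600 / 12 = 63.5300
R̄ = (3.76 + 4.14 + 2.91 + 4.05 + 1.70 + 3.77 + 2.83 + 4.34 + 2.92 + 2.78 + 1.97 + 1.74) / 12 = 36.9100 / 12 = 3.0758
LCL = X̄̄ − A₂·R̄ = 63.5300 − 0.483 × 3.0758 = 62.0444

62.044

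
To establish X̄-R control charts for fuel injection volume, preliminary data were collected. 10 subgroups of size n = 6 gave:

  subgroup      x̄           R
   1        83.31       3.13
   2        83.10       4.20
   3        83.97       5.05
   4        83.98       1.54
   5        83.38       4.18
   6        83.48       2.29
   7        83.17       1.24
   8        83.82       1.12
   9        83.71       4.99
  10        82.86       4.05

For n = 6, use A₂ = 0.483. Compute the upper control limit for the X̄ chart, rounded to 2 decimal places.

85.01

X̄̄ = (83.31 + 83.10 + 83.97 + 83.98 + 83.38 + 83.48 + 83.17 + 83.82 + 83.71 + 82.86) / 10 = 834.7800 / 10 = 83.4780
R̄ = (3.13 + 4.20 + 5.05 + 1.54 + 4.18 + 2.29 + 1.24 + 1.12 + 4.99 + 4.05) / 10 = 31.7900 / 10 = 3.1790
UCL = X̄̄ + A₂·R̄ = 83.4780 + 0.483 × 3.1790 = 85.0135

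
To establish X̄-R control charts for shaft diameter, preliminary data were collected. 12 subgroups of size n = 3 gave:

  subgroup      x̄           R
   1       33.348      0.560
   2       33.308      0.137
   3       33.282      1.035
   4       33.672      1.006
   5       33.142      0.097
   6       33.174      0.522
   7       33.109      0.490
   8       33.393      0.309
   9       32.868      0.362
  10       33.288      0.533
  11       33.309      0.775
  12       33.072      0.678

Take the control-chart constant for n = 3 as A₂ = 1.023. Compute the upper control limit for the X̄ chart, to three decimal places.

X̄̄ = (33.348 + 33.308 + 33.282 + 33.672 + 33.142 + 33.174 + 33.109 + 33.393 + 32.868 + 33.288 + 33.309 + 33.072) / 12 = 398.9650 / 12 = 33.2471
R̄ = (0.560 + 0.137 + 1.035 + 1.006 + 0.097 + 0.522 + 0.490 + 0.309 + 0.362 + 0.533 + 0.775 + 0.678) / 12 = 6.5040 / 12 = 0.5420
UCL = X̄̄ + A₂·R̄ = 33.2471 + 1.023 × 0.5420 = 33.8015

33.802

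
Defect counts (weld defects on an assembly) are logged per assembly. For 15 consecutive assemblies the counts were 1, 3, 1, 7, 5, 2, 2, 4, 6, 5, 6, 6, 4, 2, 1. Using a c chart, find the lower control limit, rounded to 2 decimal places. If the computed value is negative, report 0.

c̄ = (1 + 3 + 1 + 7 + 5 + 2 + 2 + 4 + 6 + 5 + 6 + 6 + 4 + 2 + 1) / 15 = 55 / 15 = 3.6667
LCL = c̄ − 3√c̄ = 3.6667 − 3 × 1.9149 = -2.0779 → 0 (cannot be negative)

0.00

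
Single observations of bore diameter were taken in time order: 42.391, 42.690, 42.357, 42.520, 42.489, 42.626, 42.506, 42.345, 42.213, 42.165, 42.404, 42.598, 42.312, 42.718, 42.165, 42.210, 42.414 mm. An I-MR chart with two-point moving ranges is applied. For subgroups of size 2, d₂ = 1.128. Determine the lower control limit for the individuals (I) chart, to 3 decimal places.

41.862

X̄ = (42.391 + 42.690 + 42.357 + 42.520 + 42.489 + 42.626 + 42.506 + 42.345 + 42.213 + 42.165 + 42.404 + 42.598 + 42.312 + 42.718 + 42.165 + 42.210 + 42.414) / 17 = 42.4190
Moving ranges: 0.299, 0.333, 0.163, 0.031, 0.137, 0.120, 0.161, 0.132, 0.048, 0.239, 0.194, 0.286, 0.406, 0.553, 0.045, 0.204; M̄R̄ = 3.3510 / 16 = 0.2094
LCL = X̄ − 3·M̄R̄/d₂ = 42.4190 − 3 × 0.2094 / 1.128 = 41.8620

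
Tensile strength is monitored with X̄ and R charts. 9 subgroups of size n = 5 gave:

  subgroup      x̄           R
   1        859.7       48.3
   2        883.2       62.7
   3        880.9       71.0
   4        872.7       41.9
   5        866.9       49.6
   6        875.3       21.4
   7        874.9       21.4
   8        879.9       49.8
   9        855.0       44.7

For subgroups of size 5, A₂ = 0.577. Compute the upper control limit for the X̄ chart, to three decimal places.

898.392

X̄̄ = (859.7 + 883.2 + 880.9 + 872.7 + 866.9 + 875.3 + 874.9 + 879.9 + 855.0) / 9 = 7848.5000 / 9 = 872.0556
R̄ = (48.3 + 62.7 + 71.0 + 41.9 + 49.6 + 21.4 + 21.4 + 49.8 + 44.7) / 9 = 410.8000 / 9 = 45.6444
UCL = X̄̄ + A₂·R̄ = 872.0556 + 0.577 × 45.6444 = 898.3924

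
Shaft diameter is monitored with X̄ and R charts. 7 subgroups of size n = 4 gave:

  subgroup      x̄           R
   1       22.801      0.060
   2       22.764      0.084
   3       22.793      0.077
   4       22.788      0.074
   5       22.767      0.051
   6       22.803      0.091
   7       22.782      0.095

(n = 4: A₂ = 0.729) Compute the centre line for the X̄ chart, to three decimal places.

X̄̄ = (22.801 + 22.764 + 22.793 + 22.788 + 22.767 + 22.803 + 22.782) / 7 = 159.4980 / 7 = 22.7854
CL = X̄̄ = 22.7854

22.785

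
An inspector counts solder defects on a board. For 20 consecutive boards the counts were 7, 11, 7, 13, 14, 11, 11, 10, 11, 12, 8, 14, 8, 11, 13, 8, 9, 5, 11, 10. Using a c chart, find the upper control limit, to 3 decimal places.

c̄ = (7 + 11 + 7 + 13 + 14 + 11 + 11 + 10 + 11 + 12 + 8 + 14 + 8 + 11 + 13 + 8 + 9 + 5 + 11 + 10) / 20 = 204 / 20 = 10.2000
UCL = c̄ + 3√c̄ = 10.2000 + 3 × √10.2000 = 10.2000 + 3 × 3.1937 = 19.7812

19.781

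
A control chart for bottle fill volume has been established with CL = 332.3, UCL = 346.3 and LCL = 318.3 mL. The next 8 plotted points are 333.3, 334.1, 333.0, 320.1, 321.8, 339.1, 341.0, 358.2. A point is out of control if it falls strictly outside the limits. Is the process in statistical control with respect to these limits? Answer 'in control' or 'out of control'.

Compare each point to [318.3, 346.3]: sample 8 = 358.2 > UCL.

out of control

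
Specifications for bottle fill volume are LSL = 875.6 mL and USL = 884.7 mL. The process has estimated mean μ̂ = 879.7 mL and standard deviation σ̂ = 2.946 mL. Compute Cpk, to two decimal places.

0.46

Cpu = (USL − μ̂) / (3σ̂) = (884.7 − 879.7) / (3 × 2.946) = 0.5657; Cpl = (μ̂ − LSL) / (3σ̂) = (879.7 − 875.6) / (3 × 2.946) = 0.4639; Cpk = min(Cpu, Cpl) = 0.4639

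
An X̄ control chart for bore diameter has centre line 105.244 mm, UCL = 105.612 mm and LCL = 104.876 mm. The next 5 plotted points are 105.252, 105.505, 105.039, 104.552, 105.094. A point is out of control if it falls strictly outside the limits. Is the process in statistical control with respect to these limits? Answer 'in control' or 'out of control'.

out of control

Compare each point to [104.876, 105.612]: sample 4 = 104.552 < LCL.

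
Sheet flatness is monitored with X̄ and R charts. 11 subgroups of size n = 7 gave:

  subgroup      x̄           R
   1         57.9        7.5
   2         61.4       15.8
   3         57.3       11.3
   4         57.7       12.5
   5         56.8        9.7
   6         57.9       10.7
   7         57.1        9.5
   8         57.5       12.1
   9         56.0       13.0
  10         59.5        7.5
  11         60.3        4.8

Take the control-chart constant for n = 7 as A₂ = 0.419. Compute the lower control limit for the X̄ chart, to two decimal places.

53.77

X̄̄ = (57.9 + 61.4 + 57.3 + 57.7 + 56.8 + 57.9 + 57.1 + 57.5 + 56.0 + 59.5 + 60.3) / 11 = 639.4000 / 11 = 58.1273
R̄ = (7.5 + 15.8 + 11.3 + 12.5 + 9.7 + 10.7 + 9.5 + 12.1 + 13.0 + 7.5 + 4.8) / 11 = 114.4000 / 11 = 10.4000
LCL = X̄̄ − A₂·R̄ = 58.1273 − 0.419 × 10.4000 = 53.7697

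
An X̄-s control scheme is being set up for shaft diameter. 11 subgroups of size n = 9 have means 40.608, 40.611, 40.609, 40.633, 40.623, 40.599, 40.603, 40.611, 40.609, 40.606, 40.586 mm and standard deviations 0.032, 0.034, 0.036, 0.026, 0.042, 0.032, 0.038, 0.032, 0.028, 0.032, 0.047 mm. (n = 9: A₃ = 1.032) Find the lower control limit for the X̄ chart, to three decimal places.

40.573

X̄̄ = (40.608 + 40.611 + 40.609 + 40.633 + 40.623 + 40.599 + 40.603 + 40.611 + 40.609 + 40.606 + 40.586) / 11 = 40.6089
s̄ = (0.032 + 0.034 + 0.036 + 0.026 + 0.042 + 0.032 + 0.038 + 0.032 + 0.028 + 0.032 + 0.047) / 11 = 0.0345
LCL = X̄̄ − A₃·s̄ = 40.6089 − 1.032 × 0.0345 = 40.5734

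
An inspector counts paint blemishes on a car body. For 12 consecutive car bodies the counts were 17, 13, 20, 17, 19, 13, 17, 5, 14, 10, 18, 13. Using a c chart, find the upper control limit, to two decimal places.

26.16

c̄ = (17 + 13 + 20 + 17 + 19 + 13 + 17 + 5 + 14 + 10 + 18 + 13) / 12 = 176 / 12 = 14.6667
UCL = c̄ + 3√c̄ = 14.6667 + 3 × √14.6667 = 14.6667 + 3 × 3.8297 = 26.1558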